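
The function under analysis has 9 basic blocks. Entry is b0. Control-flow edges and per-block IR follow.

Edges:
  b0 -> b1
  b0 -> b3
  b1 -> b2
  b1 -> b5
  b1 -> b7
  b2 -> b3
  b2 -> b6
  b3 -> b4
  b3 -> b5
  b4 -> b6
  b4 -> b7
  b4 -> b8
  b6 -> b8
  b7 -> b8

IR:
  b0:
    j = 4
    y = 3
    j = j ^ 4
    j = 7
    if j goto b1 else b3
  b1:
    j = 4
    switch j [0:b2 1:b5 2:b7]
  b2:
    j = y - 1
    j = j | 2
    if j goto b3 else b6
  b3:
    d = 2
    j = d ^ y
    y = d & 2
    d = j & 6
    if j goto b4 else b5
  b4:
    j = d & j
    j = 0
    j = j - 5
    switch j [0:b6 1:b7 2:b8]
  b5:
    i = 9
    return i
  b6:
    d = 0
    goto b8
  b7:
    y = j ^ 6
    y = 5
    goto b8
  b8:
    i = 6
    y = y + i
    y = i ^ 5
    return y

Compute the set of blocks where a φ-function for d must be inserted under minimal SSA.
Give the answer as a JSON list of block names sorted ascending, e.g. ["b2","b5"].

Answer: ["b5", "b6", "b7", "b8"]

Derivation:
idom tree: b1←b0 b2←b1 b3←b0 b4←b3 b5←b0 b6←b0 b7←b0 b8←b0
Join-block Dom:
  b3: preds {b0,b2}: {b0} ∩ {b0,b1,b2} = {b0}; idom=b0
  b5: preds {b1,b3}: {b0,b1} ∩ {b0,b3} = {b0}; idom=b0
  b6: preds {b2,b4}: {b0,b1,b2} ∩ {b0,b3,b4} = {b0}; idom=b0
  b7: preds {b1,b4}: {b0,b1} ∩ {b0,b3,b4} = {b0}; idom=b0
  b8: preds {b4,b6,b7}: {b0,b3,b4} ∩ {b0,b6} ∩ {b0,b7} = {b0}; idom=b0

DF derivation:
  b3←b0: walk · to b0
  b3←b2: walk b2→b1 to b0
  b5←b1: walk b1 to b0
  b5←b3: walk b3 to b0
  b6←b2: walk b2→b1 to b0
  b6←b4: walk b4→b3 to b0
  b7←b1: walk b1 to b0
  b7←b4: walk b4→b3 to b0
  b8←b4: walk b4→b3 to b0
  b8←b6: walk b6 to b0
  b8←b7: walk b7 to b0
  b0: DF=∅
  b1: DF={b3,b5,b6,b7}
  b2: DF={b3,b6}
  b3: DF={b5,b6,b7,b8}
  b4: DF={b6,b7,b8}
  b5: DF=∅
  b6: DF={b8}
  b7: DF={b8}
  b8: DF=∅

φ for d: defs {b3,b6}
  DF⁺ = {b5,b6,b7,b8}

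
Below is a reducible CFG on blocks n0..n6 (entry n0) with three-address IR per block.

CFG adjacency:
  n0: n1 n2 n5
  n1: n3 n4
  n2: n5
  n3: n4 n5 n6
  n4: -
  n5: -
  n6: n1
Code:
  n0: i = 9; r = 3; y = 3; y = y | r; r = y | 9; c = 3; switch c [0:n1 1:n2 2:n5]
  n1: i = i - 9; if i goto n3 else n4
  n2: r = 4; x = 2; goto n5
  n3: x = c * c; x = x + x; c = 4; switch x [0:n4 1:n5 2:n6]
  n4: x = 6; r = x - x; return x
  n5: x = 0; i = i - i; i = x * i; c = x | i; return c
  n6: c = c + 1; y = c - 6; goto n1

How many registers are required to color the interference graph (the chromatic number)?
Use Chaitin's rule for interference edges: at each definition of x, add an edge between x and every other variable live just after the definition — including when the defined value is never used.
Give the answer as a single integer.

Answer: 3

Analysis:
Block summaries:
  n0: def={c,i,r,y} ue=∅
  n1: def={i} ue={i}
  n2: def={r,x} ue=∅
  n3: def={c,x} ue={c}
  n4: def={r,x} ue=∅
  n5: def={c,i,x} ue={i}
  n6: def={c,y} ue={c}

Live sets:
  live n0: ∅→{c,i}
  live n1: {c,i}→{c,i}
  live n2: {i}→{i}
  live n3: {c,i}→{c,i}
  live n4: ∅→∅
  live n5: {i}→∅
  live n6: {c,i}→{c,i}

Interference:
  c — {i,x,y}
  i — {c,r,x,y}
  r — {i,x,y}
  x — {c,i,r}
  y — {c,i,r}

Registers:
  lower bound: {c,i,x} mutually conflict ⇒ χ ≥ 3
  3-colouring: c0={i}  c1={c,r}  c2={x,y}
  χ = 3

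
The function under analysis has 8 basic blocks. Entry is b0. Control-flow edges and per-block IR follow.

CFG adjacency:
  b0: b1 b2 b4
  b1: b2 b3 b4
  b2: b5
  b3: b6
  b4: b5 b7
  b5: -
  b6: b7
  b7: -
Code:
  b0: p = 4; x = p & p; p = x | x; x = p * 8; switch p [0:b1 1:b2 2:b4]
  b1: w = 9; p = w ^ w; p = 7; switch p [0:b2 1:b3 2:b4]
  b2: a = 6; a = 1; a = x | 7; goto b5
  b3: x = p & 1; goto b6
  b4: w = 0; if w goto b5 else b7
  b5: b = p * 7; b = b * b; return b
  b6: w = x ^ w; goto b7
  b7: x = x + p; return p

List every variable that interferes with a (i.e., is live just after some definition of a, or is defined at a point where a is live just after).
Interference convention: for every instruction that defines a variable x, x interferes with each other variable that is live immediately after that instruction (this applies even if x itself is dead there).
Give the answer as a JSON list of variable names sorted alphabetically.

Block summaries:
  b0 def {p,x} use ∅
  b1 def {p,w} use ∅
  b2 def {a} use {x}
  b3 def {x} use {p}
  b4 def {w} use ∅
  b5 def {b} use {p}
  b6 def {w} use {w,x}
  b7 def {x} use {p,x}

Live sets:
  live b0: ∅→{p,x}
  live b1: {x}→{p,w,x}
  live b2: {p,x}→{p}
  live b3: {p,w}→{p,w,x}
  live b4: {p,x}→{p,x}
  live b5: {p}→∅
  live b6: {p,w,x}→{p,x}
  live b7: {p,x}→∅

Conflict graph:
  a↔{p,x}
  b↔∅
  p↔{a,w,x}
  w↔{p,x}
  x↔{a,p,w}

N(a) = ["p", "x"]

Answer: ["p", "x"]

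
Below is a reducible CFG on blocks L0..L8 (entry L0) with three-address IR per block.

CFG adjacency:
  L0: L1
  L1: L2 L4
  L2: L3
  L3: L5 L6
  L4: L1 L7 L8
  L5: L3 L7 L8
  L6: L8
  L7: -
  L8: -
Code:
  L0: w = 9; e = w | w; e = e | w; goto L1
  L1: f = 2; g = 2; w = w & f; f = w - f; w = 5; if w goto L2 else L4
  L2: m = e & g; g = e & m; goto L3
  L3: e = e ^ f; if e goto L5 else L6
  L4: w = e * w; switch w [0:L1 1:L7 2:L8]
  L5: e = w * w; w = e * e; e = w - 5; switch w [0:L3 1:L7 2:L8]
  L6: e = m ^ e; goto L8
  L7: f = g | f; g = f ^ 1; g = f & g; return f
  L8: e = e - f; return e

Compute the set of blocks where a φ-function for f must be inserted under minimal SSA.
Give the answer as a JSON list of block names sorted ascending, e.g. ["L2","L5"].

idom tree: L1←L0 L2←L1 L3←L2 L4←L1 L5←L3 L6←L3 L7←L1 L8←L1
Dom∩ at merges:
  L1: preds {L0,L4}: {L0} ∩ {L0,L1,L4} = {L0}; idom=L0
  L3: preds {L2,L5}: {L0,L1,L2} ∩ {L0,L1,L2,L3,L5} = {L0,L1,L2}; idom=L2
  L7: preds {L4,L5}: {L0,L1,L4} ∩ {L0,L1,L2,L3,L5} = {L0,L1}; idom=L1
  L8: preds {L4,L5,L6}: {L0,L1,L4} ∩ {L0,L1,L2,L3,L5} ∩ {L0,L1,L2,L3,L6} = {L0,L1}; idom=L1

Frontier:
  L1←L0: walk · to L0
  L1←L4: walk L4→L1 to L0
  L3←L2: walk · to L2
  L3←L5: walk L5→L3 to L2
  L7←L4: walk L4 to L1
  L7←L5: walk L5→L3→L2 to L1
  L8←L4: walk L4 to L1
  L8←L5: walk L5→L3→L2 to L1
  L8←L6: walk L6→L3→L2 to L1
  L0: DF=∅
  L1: DF={L1}
  L2: DF={L7,L8}
  L3: DF={L3,L7,L8}
  L4: DF={L1,L7,L8}
  L5: DF={L3,L7,L8}
  L6: DF={L8}
  L7: DF=∅
  L8: DF=∅

φ for f: defs {L1,L7}
  DF⁺ = {L1}

Answer: ["L1"]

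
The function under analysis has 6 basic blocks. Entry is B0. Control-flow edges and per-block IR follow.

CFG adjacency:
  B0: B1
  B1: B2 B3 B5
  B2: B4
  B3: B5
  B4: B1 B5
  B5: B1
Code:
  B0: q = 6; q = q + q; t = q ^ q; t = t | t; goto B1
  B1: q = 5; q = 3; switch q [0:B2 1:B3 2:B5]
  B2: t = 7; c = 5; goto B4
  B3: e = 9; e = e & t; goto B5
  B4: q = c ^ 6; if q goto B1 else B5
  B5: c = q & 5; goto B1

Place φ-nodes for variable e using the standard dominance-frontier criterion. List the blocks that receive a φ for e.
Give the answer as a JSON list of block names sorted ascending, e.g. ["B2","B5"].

idom tree: B1←B0 B2←B1 B3←B1 B4←B2 B5←B1
Join-block Dom:
  B1: preds {B0,B4,B5}: {B0} ∩ {B0,B1,B2,B4} ∩ {B0,B1,B5} = {B0}; idom=B0
  B5: preds {B1,B3,B4}: {B0,B1} ∩ {B0,B1,B3} ∩ {B0,B1,B2,B4} = {B0,B1}; idom=B1

DF derivation:
  B1←B0: walk · to B0
  B1←B4: walk B4→B2→B1 to B0
  B1←B5: walk B5→B1 to B0
  B5←B1: walk · to B1
  B5←B3: walk B3 to B1
  B5←B4: walk B4→B2 to B1
  DF(B0)=∅
  DF(B1)={B1}
  DF(B2)={B1,B5}
  DF(B3)={B5}
  DF(B4)={B1,B5}
  DF(B5)={B1}

φ for e: defs {B3}
  DF⁺ = {B1,B5}

Answer: ["B1", "B5"]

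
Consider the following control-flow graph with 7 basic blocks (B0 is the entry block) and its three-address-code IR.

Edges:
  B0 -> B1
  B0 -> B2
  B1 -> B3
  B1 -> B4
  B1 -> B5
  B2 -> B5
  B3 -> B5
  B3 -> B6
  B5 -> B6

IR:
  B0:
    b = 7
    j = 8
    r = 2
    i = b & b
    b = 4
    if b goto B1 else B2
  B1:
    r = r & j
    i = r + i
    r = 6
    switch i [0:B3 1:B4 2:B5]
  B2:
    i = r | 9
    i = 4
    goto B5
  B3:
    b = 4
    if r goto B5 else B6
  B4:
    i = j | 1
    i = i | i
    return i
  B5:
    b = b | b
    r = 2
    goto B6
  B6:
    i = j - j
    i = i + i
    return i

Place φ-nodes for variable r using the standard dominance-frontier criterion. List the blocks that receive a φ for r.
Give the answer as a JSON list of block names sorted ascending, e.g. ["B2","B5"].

idom tree: B1←B0 B2←B0 B3←B1 B4←B1 B5←B0 B6←B0
Join-block Dom:
  B5: preds {B1,B2,B3}: {B0,B1} ∩ {B0,B2} ∩ {B0,B1,B3} = {B0}; idom=B0
  B6: preds {B3,B5}: {B0,B1,B3} ∩ {B0,B5} = {B0}; idom=B0

Frontier:
  B5←B1: walk B1 to B0
  B5←B2: walk B2 to B0
  B5←B3: walk B3→B1 to B0
  B6←B3: walk B3→B1 to B0
  B6←B5: walk B5 to B0
  B0 → ∅
  B1 → {B5,B6}
  B2 → {B5}
  B3 → {B5,B6}
  B4 → ∅
  B5 → {B6}
  B6 → ∅

φ for r: defs {B0,B1,B5}
  DF⁺ = {B5,B6}

Answer: ["B5", "B6"]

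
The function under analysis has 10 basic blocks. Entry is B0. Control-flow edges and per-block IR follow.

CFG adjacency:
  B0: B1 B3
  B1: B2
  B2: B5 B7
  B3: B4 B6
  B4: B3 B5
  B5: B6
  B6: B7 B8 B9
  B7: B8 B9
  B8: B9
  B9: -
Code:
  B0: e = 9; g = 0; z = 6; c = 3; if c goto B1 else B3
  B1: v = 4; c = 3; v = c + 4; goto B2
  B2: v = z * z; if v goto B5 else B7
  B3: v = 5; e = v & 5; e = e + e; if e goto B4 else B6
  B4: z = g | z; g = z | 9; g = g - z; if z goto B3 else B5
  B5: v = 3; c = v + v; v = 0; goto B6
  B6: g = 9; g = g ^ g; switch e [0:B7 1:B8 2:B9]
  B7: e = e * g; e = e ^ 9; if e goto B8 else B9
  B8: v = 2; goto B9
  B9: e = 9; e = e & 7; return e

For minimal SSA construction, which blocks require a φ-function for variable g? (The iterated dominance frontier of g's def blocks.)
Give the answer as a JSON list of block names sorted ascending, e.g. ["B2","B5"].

idom tree: B1←B0 B2←B1 B3←B0 B4←B3 B5←B0 B6←B0 B7←B0 B8←B0 B9←B0
Dom∩ at merges:
  B3: preds {B0,B4}: {B0} ∩ {B0,B3,B4} = {B0}; idom=B0
  B5: preds {B2,B4}: {B0,B1,B2} ∩ {B0,B3,B4} = {B0}; idom=B0
  B6: preds {B3,B5}: {B0,B3} ∩ {B0,B5} = {B0}; idom=B0
  B7: preds {B2,B6}: {B0,B1,B2} ∩ {B0,B6} = {B0}; idom=B0
  B8: preds {B6,B7}: {B0,B6} ∩ {B0,B7} = {B0}; idom=B0
  B9: preds {B6,B7,B8}: {B0,B6} ∩ {B0,B7} ∩ {B0,B8} = {B0}; idom=B0

Frontier:
  join B3 pred B0: · stop@B0
  join B3 pred B4: B4→B3 stop@B0
  join B5 pred B2: B2→B1 stop@B0
  join B5 pred B4: B4→B3 stop@B0
  join B6 pred B3: B3 stop@B0
  join B6 pred B5: B5 stop@B0
  join B7 pred B2: B2→B1 stop@B0
  join B7 pred B6: B6 stop@B0
  join B8 pred B6: B6 stop@B0
  join B8 pred B7: B7 stop@B0
  join B9 pred B6: B6 stop@B0
  join B9 pred B7: B7 stop@B0
  join B9 pred B8: B8 stop@B0
  DF(B0)=∅
  DF(B1)={B5,B7}
  DF(B2)={B5,B7}
  DF(B3)={B3,B5,B6}
  DF(B4)={B3,B5}
  DF(B5)={B6}
  DF(B6)={B7,B8,B9}
  DF(B7)={B8,B9}
  DF(B8)={B9}
  DF(B9)=∅

φ for g: defs {B0,B4,B6}
  DF⁺ = {B3,B5,B6,B7,B8,B9}

Answer: ["B3", "B5", "B6", "B7", "B8", "B9"]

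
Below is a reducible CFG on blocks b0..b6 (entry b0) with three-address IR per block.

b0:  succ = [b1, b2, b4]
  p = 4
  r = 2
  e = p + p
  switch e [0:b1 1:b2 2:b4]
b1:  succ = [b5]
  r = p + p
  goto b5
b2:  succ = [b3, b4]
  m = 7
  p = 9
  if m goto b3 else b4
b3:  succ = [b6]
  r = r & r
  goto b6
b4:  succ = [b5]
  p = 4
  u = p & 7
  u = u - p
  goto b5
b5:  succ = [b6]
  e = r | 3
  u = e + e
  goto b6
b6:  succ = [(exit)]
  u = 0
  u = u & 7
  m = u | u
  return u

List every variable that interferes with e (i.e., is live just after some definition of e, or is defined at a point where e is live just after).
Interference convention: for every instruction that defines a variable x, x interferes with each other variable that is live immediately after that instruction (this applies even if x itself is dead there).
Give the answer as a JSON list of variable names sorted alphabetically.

Answer: ["p", "r"]

Analysis:
def/use:
  b0 def {e,p,r} use ∅
  b1 def {r} use {p}
  b2 def {m,p} use ∅
  b3 def {r} use {r}
  b4 def {p,u} use ∅
  b5 def {e,u} use {r}
  b6 def {m,u} use ∅

Liveness:
  b0 li=∅ lo={p,r}
  b1 li={p} lo={r}
  b2 li={r} lo={r}
  b3 li={r} lo=∅
  b4 li={r} lo={r}
  b5 li={r} lo=∅
  b6 li=∅ lo=∅

Interference:
  e — {p,r}
  m — {p,r,u}
  p — {e,m,r,u}
  r — {e,m,p,u}
  u — {m,p,r}

N(e) = ["p", "r"]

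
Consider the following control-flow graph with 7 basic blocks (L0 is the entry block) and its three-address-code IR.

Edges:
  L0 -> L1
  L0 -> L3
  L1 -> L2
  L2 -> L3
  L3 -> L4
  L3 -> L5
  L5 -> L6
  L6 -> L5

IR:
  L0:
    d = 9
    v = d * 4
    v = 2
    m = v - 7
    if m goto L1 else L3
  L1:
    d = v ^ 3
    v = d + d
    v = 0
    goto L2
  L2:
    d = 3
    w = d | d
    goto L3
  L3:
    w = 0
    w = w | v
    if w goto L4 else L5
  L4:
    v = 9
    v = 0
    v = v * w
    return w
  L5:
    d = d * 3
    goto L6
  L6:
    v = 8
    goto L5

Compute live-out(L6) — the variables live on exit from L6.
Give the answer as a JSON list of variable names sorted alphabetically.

def/use:
  L0: {d,m,v} / ∅
  L1: {d,v} / {v}
  L2: {d,w} / ∅
  L3: {w} / {v}
  L4: {v} / {w}
  L5: {d} / {d}
  L6: {v} / ∅

Backward fixpoint:
  L0: in=∅ out={d,v}
  L1: in={v} out={v}
  L2: in={v} out={d,v}
  L3: in={d,v} out={d,w}
  L4: in={w} out=∅
  L5: in={d} out={d}
  L6: in={d} out={d}

live-out(L6) = ["d"]

Answer: ["d"]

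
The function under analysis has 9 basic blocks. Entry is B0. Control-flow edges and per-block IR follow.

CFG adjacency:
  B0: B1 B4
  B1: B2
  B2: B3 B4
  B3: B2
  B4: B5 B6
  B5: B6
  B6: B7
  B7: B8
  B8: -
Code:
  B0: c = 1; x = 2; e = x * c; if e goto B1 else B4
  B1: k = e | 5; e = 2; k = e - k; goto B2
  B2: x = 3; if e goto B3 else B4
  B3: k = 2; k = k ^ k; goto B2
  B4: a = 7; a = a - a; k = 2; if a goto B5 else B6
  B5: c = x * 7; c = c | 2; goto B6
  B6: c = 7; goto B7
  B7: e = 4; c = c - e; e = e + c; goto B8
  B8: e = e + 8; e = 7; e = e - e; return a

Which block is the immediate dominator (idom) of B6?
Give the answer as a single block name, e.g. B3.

Answer: B4

Working:
idom tree: B1←B0 B2←B1 B3←B2 B4←B0 B5←B4 B6←B4 B7←B6 B8←B7
Dom∩ at merges:
  B2: preds {B1,B3}: {B0,B1} ∩ {B0,B1,B2,B3} = {B0,B1}; idom=B1
  B4: preds {B0,B2}: {B0} ∩ {B0,B1,B2} = {B0}; idom=B0
  B6: preds {B4,B5}: {B0,B4} ∩ {B0,B4,B5} = {B0,B4}; idom=B4

idom(B6) = B4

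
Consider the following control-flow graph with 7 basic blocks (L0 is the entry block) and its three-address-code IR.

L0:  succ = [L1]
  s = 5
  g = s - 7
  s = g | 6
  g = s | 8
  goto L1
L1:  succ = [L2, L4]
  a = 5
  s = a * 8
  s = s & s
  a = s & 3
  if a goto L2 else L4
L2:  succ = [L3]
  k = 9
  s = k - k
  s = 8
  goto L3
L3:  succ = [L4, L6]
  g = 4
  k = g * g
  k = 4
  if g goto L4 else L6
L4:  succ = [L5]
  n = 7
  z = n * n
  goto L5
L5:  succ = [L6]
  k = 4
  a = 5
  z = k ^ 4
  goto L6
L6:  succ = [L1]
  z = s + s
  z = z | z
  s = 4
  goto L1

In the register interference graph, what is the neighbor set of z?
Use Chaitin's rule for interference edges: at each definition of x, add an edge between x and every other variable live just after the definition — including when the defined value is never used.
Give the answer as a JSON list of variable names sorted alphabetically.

Answer: ["s"]

Derivation:
def/use:
  L0 def {g,s} use ∅
  L1 def {a,s} use ∅
  L2 def {k,s} use ∅
  L3 def {g,k} use ∅
  L4 def {n,z} use ∅
  L5 def {a,k,z} use ∅
  L6 def {s,z} use {s}

Backward fixpoint:
  live L0: ∅→∅
  live L1: ∅→{s}
  live L2: ∅→{s}
  live L3: {s}→{s}
  live L4: {s}→{s}
  live L5: {s}→{s}
  live L6: {s}→∅

Interfere edges:
  a↔{k,s}
  g↔{k,s}
  k↔{a,g,s}
  n↔{s}
  s↔{a,g,k,n,z}
  z↔{s}

N(z) = ["s"]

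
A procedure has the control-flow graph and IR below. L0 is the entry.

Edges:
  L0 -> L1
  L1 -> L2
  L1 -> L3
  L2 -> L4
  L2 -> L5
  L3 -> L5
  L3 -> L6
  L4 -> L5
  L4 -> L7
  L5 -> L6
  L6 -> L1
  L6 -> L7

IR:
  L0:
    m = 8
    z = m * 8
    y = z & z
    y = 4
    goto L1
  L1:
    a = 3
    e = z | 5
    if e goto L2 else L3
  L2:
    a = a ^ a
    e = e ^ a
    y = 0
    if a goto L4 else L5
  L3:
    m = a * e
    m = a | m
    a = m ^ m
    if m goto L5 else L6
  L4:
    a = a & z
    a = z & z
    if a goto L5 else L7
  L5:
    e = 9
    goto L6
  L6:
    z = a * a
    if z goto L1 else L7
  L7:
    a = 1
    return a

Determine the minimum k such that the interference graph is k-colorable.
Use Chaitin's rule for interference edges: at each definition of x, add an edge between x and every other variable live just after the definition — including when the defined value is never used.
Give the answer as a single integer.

def/use:
  L0: def={m,y,z} ue=∅
  L1: def={a,e} ue={z}
  L2: def={a,e,y} ue={a,e}
  L3: def={a,m} ue={a,e}
  L4: def={a} ue={a,z}
  L5: def={e} ue=∅
  L6: def={z} ue={a}
  L7: def={a} ue=∅

Liveness:
  L0 li=∅ lo={z}
  L1 li={z} lo={a,e,z}
  L2 li={a,e,z} lo={a,z}
  L3 li={a,e} lo={a}
  L4 li={a,z} lo={a}
  L5 li={a} lo={a}
  L6 li={a} lo={z}
  L7 li=∅ lo=∅

Interfere edges:
  a — {e,m,y,z}
  e — {a,z}
  m — {a}
  y — {a,z}
  z — {a,e,y}

Colouring:
  lower bound: {a,e,z} mutually conflict ⇒ χ ≥ 3
  assign a→r0 e→r2 m→r1 y→r2 z→r1 — no edge inside a register ⇒ χ ≤ 3
  χ = 3

Answer: 3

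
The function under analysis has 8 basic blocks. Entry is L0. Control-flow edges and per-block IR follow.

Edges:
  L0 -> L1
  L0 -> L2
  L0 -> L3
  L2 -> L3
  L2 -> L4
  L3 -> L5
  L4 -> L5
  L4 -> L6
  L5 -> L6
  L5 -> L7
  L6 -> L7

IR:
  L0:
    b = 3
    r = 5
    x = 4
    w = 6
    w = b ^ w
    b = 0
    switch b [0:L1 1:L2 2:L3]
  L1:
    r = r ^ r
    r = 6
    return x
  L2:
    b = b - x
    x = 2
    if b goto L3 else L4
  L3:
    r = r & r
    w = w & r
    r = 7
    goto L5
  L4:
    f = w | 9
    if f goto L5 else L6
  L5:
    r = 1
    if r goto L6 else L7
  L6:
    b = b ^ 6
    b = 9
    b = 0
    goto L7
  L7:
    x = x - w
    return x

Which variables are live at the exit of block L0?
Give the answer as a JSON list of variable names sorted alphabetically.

Per-block:
  L0 def {b,r,w,x} use ∅
  L1 def {r} use {r,x}
  L2 def {b,x} use {b,x}
  L3 def {r,w} use {r,w}
  L4 def {f} use {w}
  L5 def {r} use ∅
  L6 def {b} use {b}
  L7 def {x} use {w,x}

Backward fixpoint:
  live L0: ∅→{b,r,w,x}
  live L1: {r,x}→∅
  live L2: {b,r,w,x}→{b,r,w,x}
  live L3: {b,r,w,x}→{b,w,x}
  live L4: {b,w,x}→{b,w,x}
  live L5: {b,w,x}→{b,w,x}
  live L6: {b,w,x}→{w,x}
  live L7: {w,x}→∅

live-out(L0) = ["b", "r", "w", "x"]

Answer: ["b", "r", "w", "x"]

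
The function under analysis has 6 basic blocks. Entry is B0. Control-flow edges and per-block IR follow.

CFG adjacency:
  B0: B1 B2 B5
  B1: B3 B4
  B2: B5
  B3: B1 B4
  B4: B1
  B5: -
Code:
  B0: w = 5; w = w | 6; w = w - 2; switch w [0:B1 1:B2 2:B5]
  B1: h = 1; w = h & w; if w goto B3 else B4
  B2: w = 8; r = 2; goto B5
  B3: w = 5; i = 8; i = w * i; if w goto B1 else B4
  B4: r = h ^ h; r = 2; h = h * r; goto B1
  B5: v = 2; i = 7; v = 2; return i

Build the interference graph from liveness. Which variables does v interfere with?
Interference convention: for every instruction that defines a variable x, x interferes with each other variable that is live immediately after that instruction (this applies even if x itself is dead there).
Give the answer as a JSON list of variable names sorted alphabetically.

Answer: ["i"]

Derivation:
Block summaries:
  B0: {w} / ∅
  B1: {h,w} / {w}
  B2: {r,w} / ∅
  B3: {i,w} / ∅
  B4: {h,r} / {h}
  B5: {i,v} / ∅

Backward fixpoint:
  B0 li=∅ lo={w}
  B1 li={w} lo={h,w}
  B2 li=∅ lo=∅
  B3 li={h} lo={h,w}
  B4 li={h,w} lo={w}
  B5 li=∅ lo=∅

Interference:
  h: {i,r,w}
  i: {h,v,w}
  r: {h,w}
  v: {i}
  w: {h,i,r}

N(v) = ["i"]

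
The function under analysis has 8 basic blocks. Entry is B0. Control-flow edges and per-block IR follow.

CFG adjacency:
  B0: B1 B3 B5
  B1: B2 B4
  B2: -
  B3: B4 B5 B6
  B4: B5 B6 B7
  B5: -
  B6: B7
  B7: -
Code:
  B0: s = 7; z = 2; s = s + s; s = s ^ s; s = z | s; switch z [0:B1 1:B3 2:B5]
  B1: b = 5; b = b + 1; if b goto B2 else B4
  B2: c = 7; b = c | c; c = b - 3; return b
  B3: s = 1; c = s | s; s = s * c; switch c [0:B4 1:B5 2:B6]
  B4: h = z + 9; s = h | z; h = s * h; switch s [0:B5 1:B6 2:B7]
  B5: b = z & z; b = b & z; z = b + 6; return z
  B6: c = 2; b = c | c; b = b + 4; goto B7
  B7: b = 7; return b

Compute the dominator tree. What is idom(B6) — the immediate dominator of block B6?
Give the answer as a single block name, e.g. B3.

idom tree: B1←B0 B2←B1 B3←B0 B4←B0 B5←B0 B6←B0 B7←B0
Dom∩ at merges:
  B4: preds {B1,B3}: {B0,B1} ∩ {B0,B3} = {B0}; idom=B0
  B5: preds {B0,B3,B4}: {B0} ∩ {B0,B3} ∩ {B0,B4} = {B0}; idom=B0
  B6: preds {B3,B4}: {B0,B3} ∩ {B0,B4} = {B0}; idom=B0
  B7: preds {B4,B6}: {B0,B4} ∩ {B0,B6} = {B0}; idom=B0

idom(B6) = B0

Answer: B0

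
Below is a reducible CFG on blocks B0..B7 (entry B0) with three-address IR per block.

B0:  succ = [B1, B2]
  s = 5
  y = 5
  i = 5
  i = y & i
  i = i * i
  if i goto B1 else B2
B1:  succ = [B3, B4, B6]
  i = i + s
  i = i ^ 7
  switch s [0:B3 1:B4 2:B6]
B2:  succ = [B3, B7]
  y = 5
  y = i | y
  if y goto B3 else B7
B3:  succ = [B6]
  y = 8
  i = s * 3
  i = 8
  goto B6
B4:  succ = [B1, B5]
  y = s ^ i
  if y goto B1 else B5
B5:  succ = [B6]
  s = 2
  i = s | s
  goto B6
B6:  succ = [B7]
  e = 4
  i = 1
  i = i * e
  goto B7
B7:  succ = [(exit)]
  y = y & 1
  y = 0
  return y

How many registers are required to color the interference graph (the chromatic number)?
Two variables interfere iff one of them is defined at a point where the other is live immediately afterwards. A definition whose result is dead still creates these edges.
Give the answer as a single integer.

Block summaries:
  B0: {i,s,y} / ∅
  B1: {i} / {i,s}
  B2: {y} / {i}
  B3: {i,y} / {s}
  B4: {y} / {i,s}
  B5: {i,s} / ∅
  B6: {e,i} / ∅
  B7: {y} / {y}

Liveness:
  B0: in=∅ out={i,s,y}
  B1: in={i,s,y} out={i,s,y}
  B2: in={i,s} out={s,y}
  B3: in={s} out={y}
  B4: in={i,s} out={i,s,y}
  B5: in={y} out={y}
  B6: in={y} out={y}
  B7: in={y} out=∅

Interference:
  e: {i,y}
  i: {e,s,y}
  s: {i,y}
  y: {e,i,s}

Colouring:
  {e,i,y} pairwise interfere (3-clique) ⇒ χ ≥ 3
  assign e→r2 i→r0 s→r2 y→r1 — no edge inside a register ⇒ χ ≤ 3
  χ = 3

Answer: 3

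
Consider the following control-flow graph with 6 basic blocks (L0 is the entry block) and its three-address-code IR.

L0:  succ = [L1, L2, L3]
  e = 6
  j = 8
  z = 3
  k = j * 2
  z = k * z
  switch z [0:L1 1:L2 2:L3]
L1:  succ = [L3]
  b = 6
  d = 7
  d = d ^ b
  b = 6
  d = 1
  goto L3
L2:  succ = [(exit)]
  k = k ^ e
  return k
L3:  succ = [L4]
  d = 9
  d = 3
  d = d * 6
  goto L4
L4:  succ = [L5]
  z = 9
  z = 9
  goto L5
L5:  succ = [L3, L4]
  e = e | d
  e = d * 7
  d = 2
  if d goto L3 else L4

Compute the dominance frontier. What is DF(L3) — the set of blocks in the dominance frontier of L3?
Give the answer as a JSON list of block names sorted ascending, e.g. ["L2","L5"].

idom tree: L1←L0 L2←L0 L3←L0 L4←L3 L5←L4
Dom∩ at merges:
  L3: preds {L0,L1,L5}: {L0} ∩ {L0,L1} ∩ {L0,L3,L4,L5} = {L0}; idom=L0
  L4: preds {L3,L5}: {L0,L3} ∩ {L0,L3,L4,L5} = {L0,L3}; idom=L3

DF walk-up:
  L3←L0: walk · to L0
  L3←L1: walk L1 to L0
  L3←L5: walk L5→L4→L3 to L0
  L4←L3: walk · to L3
  L4←L5: walk L5→L4 to L3
  L0: DF=∅
  L1: DF={L3}
  L2: DF=∅
  L3: DF={L3}
  L4: DF={L3,L4}
  L5: DF={L3,L4}

DF(L3) = ["L3"]

Answer: ["L3"]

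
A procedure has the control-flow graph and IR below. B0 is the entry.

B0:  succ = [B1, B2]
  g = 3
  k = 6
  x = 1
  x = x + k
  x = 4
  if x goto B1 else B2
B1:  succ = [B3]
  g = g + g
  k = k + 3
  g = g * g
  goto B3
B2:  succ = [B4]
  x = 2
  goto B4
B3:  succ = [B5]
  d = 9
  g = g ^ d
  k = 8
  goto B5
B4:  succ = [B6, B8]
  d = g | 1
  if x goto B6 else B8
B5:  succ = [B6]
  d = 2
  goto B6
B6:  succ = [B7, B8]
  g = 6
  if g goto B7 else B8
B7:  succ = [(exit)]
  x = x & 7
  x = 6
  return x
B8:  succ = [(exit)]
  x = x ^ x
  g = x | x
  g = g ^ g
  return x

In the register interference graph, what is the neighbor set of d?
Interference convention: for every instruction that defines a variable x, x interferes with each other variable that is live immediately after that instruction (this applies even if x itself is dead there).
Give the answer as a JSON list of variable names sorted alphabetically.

Block summaries:
  B0: {g,k,x} / ∅
  B1: {g,k} / {g,k}
  B2: {x} / ∅
  B3: {d,g,k} / {g}
  B4: {d} / {g,x}
  B5: {d} / ∅
  B6: {g} / ∅
  B7: {x} / {x}
  B8: {g,x} / {x}

Backward fixpoint:
  live B0: ∅→{g,k,x}
  live B1: {g,k,x}→{g,x}
  live B2: {g}→{g,x}
  live B3: {g,x}→{x}
  live B4: {g,x}→{x}
  live B5: {x}→{x}
  live B6: {x}→{x}
  live B7: {x}→∅
  live B8: {x}→∅

Interference:
  d: {g,x}
  g: {d,k,x}
  k: {g,x}
  x: {d,g,k}

N(d) = ["g", "x"]

Answer: ["g", "x"]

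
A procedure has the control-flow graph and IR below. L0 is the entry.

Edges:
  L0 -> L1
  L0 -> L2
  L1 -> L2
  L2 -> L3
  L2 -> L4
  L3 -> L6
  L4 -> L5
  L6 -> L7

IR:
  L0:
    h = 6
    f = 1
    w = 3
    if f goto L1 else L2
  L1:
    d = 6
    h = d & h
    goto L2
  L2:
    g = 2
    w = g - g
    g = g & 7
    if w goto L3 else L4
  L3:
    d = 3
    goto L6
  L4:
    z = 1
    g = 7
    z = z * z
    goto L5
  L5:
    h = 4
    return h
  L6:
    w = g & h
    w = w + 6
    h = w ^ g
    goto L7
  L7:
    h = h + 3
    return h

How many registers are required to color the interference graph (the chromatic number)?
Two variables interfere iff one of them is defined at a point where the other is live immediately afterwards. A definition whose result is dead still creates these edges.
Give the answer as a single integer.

def/use:
  L0 def {f,h,w} use ∅
  L1 def {d,h} use {h}
  L2 def {g,w} use ∅
  L3 def {d} use ∅
  L4 def {g,z} use ∅
  L5 def {h} use ∅
  L6 def {h,w} use {g,h}
  L7 def {h} use {h}

Liveness:
  L0 li=∅ lo={h}
  L1 li={h} lo={h}
  L2 li={h} lo={g,h}
  L3 li={g,h} lo={g,h}
  L4 li=∅ lo=∅
  L5 li=∅ lo=∅
  L6 li={g,h} lo={h}
  L7 li={h} lo=∅

Interference:
  d: {g,h}
  f: {h,w}
  g: {d,h,w,z}
  h: {d,f,g,w}
  w: {f,g,h}
  z: {g}

Registers:
  lower bound: {d,g,h} mutually conflict ⇒ χ ≥ 3
  assign d→R2 f→R0 g→R0 h→R1 w→R2 z→R1 — no edge inside a register ⇒ χ ≤ 3
  χ = 3

Answer: 3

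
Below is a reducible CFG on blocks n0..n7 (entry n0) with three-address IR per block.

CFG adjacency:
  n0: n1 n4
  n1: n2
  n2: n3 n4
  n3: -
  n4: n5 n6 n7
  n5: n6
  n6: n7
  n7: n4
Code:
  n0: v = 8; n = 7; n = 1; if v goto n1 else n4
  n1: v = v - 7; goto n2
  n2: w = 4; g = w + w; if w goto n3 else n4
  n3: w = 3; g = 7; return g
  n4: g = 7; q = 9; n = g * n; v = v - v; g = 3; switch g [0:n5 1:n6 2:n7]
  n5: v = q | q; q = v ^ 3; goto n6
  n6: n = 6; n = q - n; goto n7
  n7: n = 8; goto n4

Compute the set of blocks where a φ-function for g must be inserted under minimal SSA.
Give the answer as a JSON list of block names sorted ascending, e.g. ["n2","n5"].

idom tree: n1←n0 n2←n1 n3←n2 n4←n0 n5←n4 n6←n4 n7←n4
Dom at joins:
  n4: preds {n0,n2,n7}: {n0} ∩ {n0,n1,n2} ∩ {n0,n4,n7} = {n0}; idom=n0
  n6: preds {n4,n5}: {n0,n4} ∩ {n0,n4,n5} = {n0,n4}; idom=n4
  n7: preds {n4,n6}: {n0,n4} ∩ {n0,n4,n6} = {n0,n4}; idom=n4

DF derivation:
  n4←n0: walk · to n0
  n4←n2: walk n2→n1 to n0
  n4←n7: walk n7→n4 to n0
  n6←n4: walk · to n4
  n6←n5: walk n5 to n4
  n7←n4: walk · to n4
  n7←n6: walk n6 to n4
  n0 → ∅
  n1 → {n4}
  n2 → {n4}
  n3 → ∅
  n4 → {n4}
  n5 → {n6}
  n6 → {n7}
  n7 → {n4}

φ for g: defs {n2,n3,n4}
  DF⁺ = {n4}

Answer: ["n4"]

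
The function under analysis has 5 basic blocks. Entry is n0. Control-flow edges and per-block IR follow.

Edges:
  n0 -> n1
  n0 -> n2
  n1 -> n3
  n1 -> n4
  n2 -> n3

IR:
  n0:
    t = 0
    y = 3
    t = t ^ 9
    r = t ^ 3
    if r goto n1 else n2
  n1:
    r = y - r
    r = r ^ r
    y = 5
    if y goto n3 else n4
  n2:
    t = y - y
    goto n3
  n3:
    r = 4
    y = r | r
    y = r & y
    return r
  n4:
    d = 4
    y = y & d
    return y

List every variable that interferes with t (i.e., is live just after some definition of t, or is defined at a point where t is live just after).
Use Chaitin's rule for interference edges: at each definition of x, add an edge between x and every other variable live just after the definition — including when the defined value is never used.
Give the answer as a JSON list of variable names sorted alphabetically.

Answer: ["y"]

Derivation:
Block summaries:
  n0 def {r,t,y} use ∅
  n1 def {r,y} use {r,y}
  n2 def {t} use {y}
  n3 def {r,y} use ∅
  n4 def {d,y} use {y}

Backward fixpoint:
  n0: in=∅ out={r,y}
  n1: in={r,y} out={y}
  n2: in={y} out=∅
  n3: in=∅ out=∅
  n4: in={y} out=∅

Interfere edges:
  d: {y}
  r: {y}
  t: {y}
  y: {d,r,t}

N(t) = ["y"]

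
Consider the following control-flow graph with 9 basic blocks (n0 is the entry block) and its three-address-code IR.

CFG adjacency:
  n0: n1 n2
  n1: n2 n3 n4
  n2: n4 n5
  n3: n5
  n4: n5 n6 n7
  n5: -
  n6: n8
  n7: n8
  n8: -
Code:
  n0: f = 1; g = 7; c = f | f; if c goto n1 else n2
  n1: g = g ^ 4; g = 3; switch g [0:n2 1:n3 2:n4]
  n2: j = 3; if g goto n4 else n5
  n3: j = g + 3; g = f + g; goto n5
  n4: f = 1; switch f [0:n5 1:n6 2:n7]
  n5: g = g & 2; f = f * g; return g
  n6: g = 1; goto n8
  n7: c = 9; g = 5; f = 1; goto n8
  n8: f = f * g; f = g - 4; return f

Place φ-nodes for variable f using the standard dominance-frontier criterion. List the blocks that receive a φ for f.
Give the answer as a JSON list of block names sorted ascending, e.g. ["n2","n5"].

Answer: ["n5", "n8"]

Analysis:
idom tree: n1←n0 n2←n0 n3←n1 n4←n0 n5←n0 n6←n4 n7←n4 n8←n4
Dom at joins:
  n2: preds {n0,n1}: {n0} ∩ {n0,n1} = {n0}; idom=n0
  n4: preds {n1,n2}: {n0,n1} ∩ {n0,n2} = {n0}; idom=n0
  n5: preds {n2,n3,n4}: {n0,n2} ∩ {n0,n1,n3} ∩ {n0,n4} = {n0}; idom=n0
  n8: preds {n6,n7}: {n0,n4,n6} ∩ {n0,n4,n7} = {n0,n4}; idom=n4

DF walk-up:
  n2←n0: walk · to n0
  n2←n1: walk n1 to n0
  n4←n1: walk n1 to n0
  n4←n2: walk n2 to n0
  n5←n2: walk n2 to n0
  n5←n3: walk n3→n1 to n0
  n5←n4: walk n4 to n0
  n8←n6: walk n6 to n4
  n8←n7: walk n7 to n4
  n0: DF=∅
  n1: DF={n2,n4,n5}
  n2: DF={n4,n5}
  n3: DF={n5}
  n4: DF={n5}
  n5: DF=∅
  n6: DF={n8}
  n7: DF={n8}
  n8: DF=∅

φ for f: defs {n0,n4,n5,n7,n8}
  DF⁺ = {n5,n8}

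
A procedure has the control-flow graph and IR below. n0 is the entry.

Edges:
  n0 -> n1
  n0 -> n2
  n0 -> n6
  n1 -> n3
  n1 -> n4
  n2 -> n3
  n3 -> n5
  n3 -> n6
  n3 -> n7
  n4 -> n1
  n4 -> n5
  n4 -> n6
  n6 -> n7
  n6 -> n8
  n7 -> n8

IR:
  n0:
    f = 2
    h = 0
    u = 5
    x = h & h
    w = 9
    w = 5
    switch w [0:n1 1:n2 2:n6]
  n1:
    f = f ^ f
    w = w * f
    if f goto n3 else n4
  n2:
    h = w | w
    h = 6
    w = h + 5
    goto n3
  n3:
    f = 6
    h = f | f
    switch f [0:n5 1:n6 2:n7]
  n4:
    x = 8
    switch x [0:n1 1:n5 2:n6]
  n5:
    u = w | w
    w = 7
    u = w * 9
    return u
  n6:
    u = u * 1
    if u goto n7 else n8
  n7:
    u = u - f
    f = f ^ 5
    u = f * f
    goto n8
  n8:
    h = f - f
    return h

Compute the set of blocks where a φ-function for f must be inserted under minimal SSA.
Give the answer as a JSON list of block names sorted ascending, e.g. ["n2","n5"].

Answer: ["n1", "n3", "n5", "n6", "n7", "n8"]

Working:
idom tree: n1←n0 n2←n0 n3←n0 n4←n1 n5←n0 n6←n0 n7←n0 n8←n0
Dom∩ at merges:
  n1: preds {n0,n4}: {n0} ∩ {n0,n1,n4} = {n0}; idom=n0
  n3: preds {n1,n2}: {n0,n1} ∩ {n0,n2} = {n0}; idom=n0
  n5: preds {n3,n4}: {n0,n3} ∩ {n0,n1,n4} = {n0}; idom=n0
  n6: preds {n0,n3,n4}: {n0} ∩ {n0,n3} ∩ {n0,n1,n4} = {n0}; idom=n0
  n7: preds {n3,n6}: {n0,n3} ∩ {n0,n6} = {n0}; idom=n0
  n8: preds {n6,n7}: {n0,n6} ∩ {n0,n7} = {n0}; idom=n0

DF derivation:
  n1←n0: walk · to n0
  n1←n4: walk n4→n1 to n0
  n3←n1: walk n1 to n0
  n3←n2: walk n2 to n0
  n5←n3: walk n3 to n0
  n5←n4: walk n4→n1 to n0
  n6←n0: walk · to n0
  n6←n3: walk n3 to n0
  n6←n4: walk n4→n1 to n0
  n7←n3: walk n3 to n0
  n7←n6: walk n6 to n0
  n8←n6: walk n6 to n0
  n8←n7: walk n7 to n0
  DF(n0)=∅
  DF(n1)={n1,n3,n5,n6}
  DF(n2)={n3}
  DF(n3)={n5,n6,n7}
  DF(n4)={n1,n5,n6}
  DF(n5)=∅
  DF(n6)={n7,n8}
  DF(n7)={n8}
  DF(n8)=∅

φ for f: defs {n0,n1,n3,n7}
  DF⁺ = {n1,n3,n5,n6,n7,n8}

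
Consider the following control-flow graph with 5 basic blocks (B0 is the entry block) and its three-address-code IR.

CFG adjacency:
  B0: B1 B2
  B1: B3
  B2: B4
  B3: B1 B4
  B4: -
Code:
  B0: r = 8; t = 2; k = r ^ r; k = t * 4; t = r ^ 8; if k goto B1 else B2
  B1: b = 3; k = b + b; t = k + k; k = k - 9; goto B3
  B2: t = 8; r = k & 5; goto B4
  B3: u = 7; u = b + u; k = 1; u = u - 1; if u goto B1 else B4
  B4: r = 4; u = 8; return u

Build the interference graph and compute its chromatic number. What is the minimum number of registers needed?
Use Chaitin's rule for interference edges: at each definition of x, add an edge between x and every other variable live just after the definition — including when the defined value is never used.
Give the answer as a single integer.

Answer: 3

Derivation:
def/use:
  B0 def {k,r,t} use ∅
  B1 def {b,k,t} use ∅
  B2 def {r,t} use {k}
  B3 def {k,u} use {b}
  B4 def {r,u} use ∅

Live sets:
  B0: in=∅ out={k}
  B1: in=∅ out={b}
  B2: in={k} out=∅
  B3: in={b} out=∅
  B4: in=∅ out=∅

Interfere edges:
  b↔{k,t,u}
  k↔{b,r,t,u}
  r↔{k,t}
  t↔{b,k,r}
  u↔{b,k}

Colouring:
  clique {b,k,t} ⇒ need ≥ 3
  assign b→R1 k→R0 r→R1 t→R2 u→R2 — no edge inside a register ⇒ χ ≤ 3
  χ = 3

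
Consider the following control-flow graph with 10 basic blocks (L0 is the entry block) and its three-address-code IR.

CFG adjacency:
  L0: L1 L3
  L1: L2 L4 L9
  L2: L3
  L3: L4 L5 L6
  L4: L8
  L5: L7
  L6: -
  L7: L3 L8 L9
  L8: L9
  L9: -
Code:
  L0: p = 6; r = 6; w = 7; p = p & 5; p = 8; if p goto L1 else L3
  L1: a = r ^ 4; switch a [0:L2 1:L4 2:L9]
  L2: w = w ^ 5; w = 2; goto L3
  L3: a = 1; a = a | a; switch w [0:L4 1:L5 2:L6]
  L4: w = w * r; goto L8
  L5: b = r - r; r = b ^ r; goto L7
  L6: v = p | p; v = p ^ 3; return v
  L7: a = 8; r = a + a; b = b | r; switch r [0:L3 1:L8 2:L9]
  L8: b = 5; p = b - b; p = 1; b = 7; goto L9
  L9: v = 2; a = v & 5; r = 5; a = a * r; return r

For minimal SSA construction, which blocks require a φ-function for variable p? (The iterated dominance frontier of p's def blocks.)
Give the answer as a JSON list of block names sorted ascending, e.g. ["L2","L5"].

Answer: ["L9"]

Analysis:
idom tree: L1←L0 L2←L1 L3←L0 L4←L0 L5←L3 L6←L3 L7←L5 L8←L0 L9←L0
Join-block Dom:
  L3: preds {L0,L2,L7}: {L0} ∩ {L0,L1,L2} ∩ {L0,L3,L5,L7} = {L0}; idom=L0
  L4: preds {L1,L3}: {L0,L1} ∩ {L0,L3} = {L0}; idom=L0
  L8: preds {L4,L7}: {L0,L4} ∩ {L0,L3,L5,L7} = {L0}; idom=L0
  L9: preds {L1,L7,L8}: {L0,L1} ∩ {L0,L3,L5,L7} ∩ {L0,L8} = {L0}; idom=L0

DF derivation:
  join L3 pred L0: · stop@L0
  join L3 pred L2: L2→L1 stop@L0
  join L3 pred L7: L7→L5→L3 stop@L0
  join L4 pred L1: L1 stop@L0
  join L4 pred L3: L3 stop@L0
  join L8 pred L4: L4 stop@L0
  join L8 pred L7: L7→L5→L3 stop@L0
  join L9 pred L1: L1 stop@L0
  join L9 pred L7: L7→L5→L3 stop@L0
  join L9 pred L8: L8 stop@L0
  DF(L0)=∅
  DF(L1)={L3,L4,L9}
  DF(L2)={L3}
  DF(L3)={L3,L4,L8,L9}
  DF(L4)={L8}
  DF(L5)={L3,L8,L9}
  DF(L6)=∅
  DF(L7)={L3,L8,L9}
  DF(L8)={L9}
  DF(L9)=∅

φ for p: defs {L0,L8}
  DF⁺ = {L9}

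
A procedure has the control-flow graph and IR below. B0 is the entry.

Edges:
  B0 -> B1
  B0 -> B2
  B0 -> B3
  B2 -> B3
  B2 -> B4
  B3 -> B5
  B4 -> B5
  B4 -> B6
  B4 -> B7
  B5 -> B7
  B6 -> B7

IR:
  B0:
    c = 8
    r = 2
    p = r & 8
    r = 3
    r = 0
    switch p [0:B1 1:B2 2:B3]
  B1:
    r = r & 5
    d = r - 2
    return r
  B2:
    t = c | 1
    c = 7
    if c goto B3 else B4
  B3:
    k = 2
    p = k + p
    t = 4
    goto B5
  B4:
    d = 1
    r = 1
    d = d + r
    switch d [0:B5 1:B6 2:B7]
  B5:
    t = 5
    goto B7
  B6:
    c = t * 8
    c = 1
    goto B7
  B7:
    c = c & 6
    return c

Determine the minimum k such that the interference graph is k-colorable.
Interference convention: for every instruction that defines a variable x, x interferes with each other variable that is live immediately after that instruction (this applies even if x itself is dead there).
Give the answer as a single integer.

Answer: 4

Working:
def/use:
  B0 def {c,p,r} use ∅
  B1 def {d,r} use {r}
  B2 def {c,t} use {c}
  B3 def {k,p,t} use {p}
  B4 def {d,r} use ∅
  B5 def {t} use ∅
  B6 def {c} use {t}
  B7 def {c} use {c}

Liveness:
  live B0: ∅→{c,p,r}
  live B1: {r}→∅
  live B2: {c,p}→{c,p,t}
  live B3: {c,p}→{c}
  live B4: {c,t}→{c,t}
  live B5: {c}→{c}
  live B6: {t}→{c}
  live B7: {c}→∅

Conflict graph:
  c: {d,k,p,r,t}
  d: {c,r,t}
  k: {c,p}
  p: {c,k,r,t}
  r: {c,d,p,t}
  t: {c,d,p,r}

Colouring:
  clique {c,d,r,t} ⇒ need ≥ 4
  assign c→c0 d→c1 k→c2 p→c1 r→c2 t→c3 — no edge inside a register ⇒ χ ≤ 4
  χ = 4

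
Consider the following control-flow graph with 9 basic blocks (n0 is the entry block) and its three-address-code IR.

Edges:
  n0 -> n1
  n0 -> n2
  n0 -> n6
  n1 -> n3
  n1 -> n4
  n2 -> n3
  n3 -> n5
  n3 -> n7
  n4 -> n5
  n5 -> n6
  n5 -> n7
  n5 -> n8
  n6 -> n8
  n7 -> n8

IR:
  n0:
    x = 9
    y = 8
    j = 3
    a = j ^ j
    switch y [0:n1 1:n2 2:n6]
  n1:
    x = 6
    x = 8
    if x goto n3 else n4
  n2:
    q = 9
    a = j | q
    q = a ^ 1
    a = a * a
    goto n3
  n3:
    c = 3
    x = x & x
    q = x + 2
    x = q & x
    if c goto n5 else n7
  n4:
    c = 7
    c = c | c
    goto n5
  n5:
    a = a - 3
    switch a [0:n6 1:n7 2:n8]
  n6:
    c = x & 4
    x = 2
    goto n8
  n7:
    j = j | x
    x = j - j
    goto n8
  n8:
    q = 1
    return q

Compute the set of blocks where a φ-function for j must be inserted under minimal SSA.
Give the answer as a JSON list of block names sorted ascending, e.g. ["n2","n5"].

idom tree: n1←n0 n2←n0 n3←n0 n4←n1 n5←n0 n6←n0 n7←n0 n8←n0
Dom∩ at merges:
  n3: preds {n1,n2}: {n0,n1} ∩ {n0,n2} = {n0}; idom=n0
  n5: preds {n3,n4}: {n0,n3} ∩ {n0,n1,n4} = {n0}; idom=n0
  n6: preds {n0,n5}: {n0} ∩ {n0,n5} = {n0}; idom=n0
  n7: preds {n3,n5}: {n0,n3} ∩ {n0,n5} = {n0}; idom=n0
  n8: preds {n5,n6,n7}: {n0,n5} ∩ {n0,n6} ∩ {n0,n7} = {n0}; idom=n0

DF walk-up:
  join n3 pred n1: n1 stop@n0
  join n3 pred n2: n2 stop@n0
  join n5 pred n3: n3 stop@n0
  join n5 pred n4: n4→n1 stop@n0
  join n6 pred n0: · stop@n0
  join n6 pred n5: n5 stop@n0
  join n7 pred n3: n3 stop@n0
  join n7 pred n5: n5 stop@n0
  join n8 pred n5: n5 stop@n0
  join n8 pred n6: n6 stop@n0
  join n8 pred n7: n7 stop@n0
  n0 → ∅
  n1 → {n3,n5}
  n2 → {n3}
  n3 → {n5,n7}
  n4 → {n5}
  n5 → {n6,n7,n8}
  n6 → {n8}
  n7 → {n8}
  n8 → ∅

φ for j: defs {n0,n7}
  DF⁺ = {n8}

Answer: ["n8"]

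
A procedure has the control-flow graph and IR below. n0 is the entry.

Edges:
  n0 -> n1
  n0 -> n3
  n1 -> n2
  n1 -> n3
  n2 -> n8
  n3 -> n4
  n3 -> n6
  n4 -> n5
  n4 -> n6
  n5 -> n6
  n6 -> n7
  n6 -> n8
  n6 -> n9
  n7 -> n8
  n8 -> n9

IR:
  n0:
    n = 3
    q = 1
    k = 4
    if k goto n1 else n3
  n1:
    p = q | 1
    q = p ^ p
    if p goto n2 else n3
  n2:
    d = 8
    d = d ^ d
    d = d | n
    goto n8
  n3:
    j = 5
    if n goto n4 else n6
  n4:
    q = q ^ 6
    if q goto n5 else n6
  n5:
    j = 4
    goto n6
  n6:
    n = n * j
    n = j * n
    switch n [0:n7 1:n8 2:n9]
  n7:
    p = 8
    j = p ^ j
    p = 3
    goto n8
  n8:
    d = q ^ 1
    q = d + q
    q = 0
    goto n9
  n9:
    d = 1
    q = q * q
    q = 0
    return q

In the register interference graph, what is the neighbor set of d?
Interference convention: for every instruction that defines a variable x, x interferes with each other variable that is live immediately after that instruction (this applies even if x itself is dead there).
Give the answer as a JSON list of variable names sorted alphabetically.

def/use:
  n0: def={k,n,q} ue=∅
  n1: def={p,q} ue={q}
  n2: def={d} ue={n}
  n3: def={j} ue={n}
  n4: def={q} ue={q}
  n5: def={j} ue=∅
  n6: def={n} ue={j,n}
  n7: def={j,p} ue={j}
  n8: def={d,q} ue={q}
  n9: def={d,q} ue={q}

Liveness:
  n0: in=∅ out={n,q}
  n1: in={n,q} out={n,q}
  n2: in={n,q} out={q}
  n3: in={n,q} out={j,n,q}
  n4: in={j,n,q} out={j,n,q}
  n5: in={n,q} out={j,n,q}
  n6: in={j,n,q} out={j,q}
  n7: in={j,q} out={q}
  n8: in={q} out={q}
  n9: in={q} out=∅

Conflict graph:
  d: {n,q}
  j: {n,p,q}
  k: {n,q}
  n: {d,j,k,p,q}
  p: {j,n,q}
  q: {d,j,k,n,p}

N(d) = ["n", "q"]

Answer: ["n", "q"]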